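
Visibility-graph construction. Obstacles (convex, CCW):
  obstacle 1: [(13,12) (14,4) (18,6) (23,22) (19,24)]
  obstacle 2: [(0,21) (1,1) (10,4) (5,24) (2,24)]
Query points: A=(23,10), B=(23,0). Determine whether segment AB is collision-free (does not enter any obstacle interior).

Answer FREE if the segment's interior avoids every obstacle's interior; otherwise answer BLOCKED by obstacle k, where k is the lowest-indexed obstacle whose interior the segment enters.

Obstacle 1 [(13,12) (14,4) (18,6) (23,22) (19,24)]:
  edge (13,12)–(14,4): clear
  edge (14,4)–(18,6): clear
  edge (18,6)–(23,22): clear
  edge (23,22)–(19,24): clear
  edge (19,24)–(13,12): clear
  midpoint (23,5) outside
  → clear
Obstacle 2 [(0,21) (1,1) (10,4) (5,24) (2,24)]:
  edge (0,21)–(1,1): clear
  edge (1,1)–(10,4): clear
  edge (10,4)–(5,24): clear
  edge (5,24)–(2,24): clear
  edge (2,24)–(0,21): clear
  midpoint (23,5) outside
  → clear

FREE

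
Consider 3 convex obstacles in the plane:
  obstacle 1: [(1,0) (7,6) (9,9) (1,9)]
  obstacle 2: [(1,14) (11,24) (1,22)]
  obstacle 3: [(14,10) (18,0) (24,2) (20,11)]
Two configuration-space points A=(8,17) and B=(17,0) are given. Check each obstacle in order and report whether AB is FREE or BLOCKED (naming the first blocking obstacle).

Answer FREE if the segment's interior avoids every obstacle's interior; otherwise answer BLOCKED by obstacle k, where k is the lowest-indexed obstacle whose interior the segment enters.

FREE

Obstacle 1 [(1,0) (7,6) (9,9) (1,9)]:
  edge (1,0)–(7,6): clear
  edge (7,6)–(9,9): clear
  edge (9,9)–(1,9): clear
  edge (1,9)–(1,0): clear
  midpoint (25/2,17/2) outside
  → clear
Obstacle 2 [(1,14) (11,24) (1,22)]:
  edge (1,14)–(11,24): clear
  edge (11,24)–(1,22): clear
  edge (1,22)–(1,14): clear
  midpoint (25/2,17/2) outside
  → clear
Obstacle 3 [(14,10) (18,0) (24,2) (20,11)]:
  edge (14,10)–(18,0): clear
  edge (18,0)–(24,2): clear
  edge (24,2)–(20,11): clear
  edge (20,11)–(14,10): clear
  midpoint (25/2,17/2) outside
  → clear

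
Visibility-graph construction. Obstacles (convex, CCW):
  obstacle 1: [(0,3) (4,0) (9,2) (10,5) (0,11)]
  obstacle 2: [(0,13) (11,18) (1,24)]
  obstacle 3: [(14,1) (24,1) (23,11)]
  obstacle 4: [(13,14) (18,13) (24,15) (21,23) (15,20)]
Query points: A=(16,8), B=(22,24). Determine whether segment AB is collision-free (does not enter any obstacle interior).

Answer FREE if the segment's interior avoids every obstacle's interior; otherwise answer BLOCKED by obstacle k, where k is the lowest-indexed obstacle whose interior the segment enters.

BLOCKED by obstacle 4

Obstacle 1 [(0,3) (4,0) (9,2) (10,5) (0,11)]:
  edge (0,3)–(4,0): clear
  edge (4,0)–(9,2): clear
  edge (9,2)–(10,5): clear
  edge (10,5)–(0,11): clear
  edge (0,11)–(0,3): clear
  midpoint (19,16) outside
  → clear
Obstacle 2 [(0,13) (11,18) (1,24)]:
  edge (0,13)–(11,18): clear
  edge (11,18)–(1,24): clear
  edge (1,24)–(0,13): clear
  midpoint (19,16) outside
  → clear
Obstacle 3 [(14,1) (24,1) (23,11)]:
  edge (14,1)–(24,1): clear
  edge (24,1)–(23,11): clear
  edge (23,11)–(14,1): clear
  midpoint (19,16) outside
  → clear
Obstacle 4 [(13,14) (18,13) (24,15) (21,23) (15,20)]:
  edge (13,14)–(18,13): crosses AB
  edge (18,13)–(24,15): clear
  edge (24,15)–(21,23): crosses AB
  edge (21,23)–(15,20): clear
  edge (15,20)–(13,14): clear
  → BLOCKED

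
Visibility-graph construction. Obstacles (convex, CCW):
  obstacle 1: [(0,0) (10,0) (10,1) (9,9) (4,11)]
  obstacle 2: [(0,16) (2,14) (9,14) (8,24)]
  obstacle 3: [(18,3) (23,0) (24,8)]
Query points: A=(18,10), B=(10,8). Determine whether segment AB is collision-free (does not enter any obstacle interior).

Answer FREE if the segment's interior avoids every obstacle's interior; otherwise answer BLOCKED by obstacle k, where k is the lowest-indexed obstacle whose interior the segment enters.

Obstacle 1 [(0,0) (10,0) (10,1) (9,9) (4,11)]:
  edge (0,0)–(10,0): clear
  edge (10,0)–(10,1): clear
  edge (10,1)–(9,9): clear
  edge (9,9)–(4,11): clear
  edge (4,11)–(0,0): clear
  midpoint (14,9) outside
  → clear
Obstacle 2 [(0,16) (2,14) (9,14) (8,24)]:
  edge (0,16)–(2,14): clear
  edge (2,14)–(9,14): clear
  edge (9,14)–(8,24): clear
  edge (8,24)–(0,16): clear
  midpoint (14,9) outside
  → clear
Obstacle 3 [(18,3) (23,0) (24,8)]:
  edge (18,3)–(23,0): clear
  edge (23,0)–(24,8): clear
  edge (24,8)–(18,3): clear
  midpoint (14,9) outside
  → clear

FREE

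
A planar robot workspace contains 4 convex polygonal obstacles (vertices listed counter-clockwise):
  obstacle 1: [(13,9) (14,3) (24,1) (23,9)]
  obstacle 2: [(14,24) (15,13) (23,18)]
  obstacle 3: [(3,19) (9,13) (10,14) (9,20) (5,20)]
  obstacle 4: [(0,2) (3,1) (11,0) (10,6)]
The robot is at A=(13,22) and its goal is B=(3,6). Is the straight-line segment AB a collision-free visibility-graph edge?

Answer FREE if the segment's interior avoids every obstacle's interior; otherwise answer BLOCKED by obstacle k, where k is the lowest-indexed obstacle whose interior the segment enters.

BLOCKED by obstacle 3

Obstacle 1 [(13,9) (14,3) (24,1) (23,9)]:
  edge (13,9)–(14,3): clear
  edge (14,3)–(24,1): clear
  edge (24,1)–(23,9): clear
  edge (23,9)–(13,9): clear
  midpoint (8,14) outside
  → clear
Obstacle 2 [(14,24) (15,13) (23,18)]:
  edge (14,24)–(15,13): clear
  edge (15,13)–(23,18): clear
  edge (23,18)–(14,24): clear
  midpoint (8,14) outside
  → clear
Obstacle 3 [(3,19) (9,13) (10,14) (9,20) (5,20)]:
  edge (3,19)–(9,13): crosses AB
  edge (9,13)–(10,14): clear
  edge (10,14)–(9,20): crosses AB
  edge (9,20)–(5,20): clear
  edge (5,20)–(3,19): clear
  → BLOCKED
Obstacle 4 [(0,2) (3,1) (11,0) (10,6)]:
  edge (0,2)–(3,1): clear
  edge (3,1)–(11,0): clear
  edge (11,0)–(10,6): clear
  edge (10,6)–(0,2): clear
  midpoint (8,14) outside
  → clear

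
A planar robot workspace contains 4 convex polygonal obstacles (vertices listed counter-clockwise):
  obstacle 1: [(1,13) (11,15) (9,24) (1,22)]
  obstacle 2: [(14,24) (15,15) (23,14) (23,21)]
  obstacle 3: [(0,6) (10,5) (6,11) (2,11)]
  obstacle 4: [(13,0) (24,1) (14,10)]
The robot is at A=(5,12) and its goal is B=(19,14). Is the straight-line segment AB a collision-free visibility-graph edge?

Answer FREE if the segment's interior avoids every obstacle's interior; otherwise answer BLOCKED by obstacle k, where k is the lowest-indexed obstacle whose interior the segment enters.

FREE

Obstacle 1 [(1,13) (11,15) (9,24) (1,22)]:
  edge (1,13)–(11,15): clear
  edge (11,15)–(9,24): clear
  edge (9,24)–(1,22): clear
  edge (1,22)–(1,13): clear
  midpoint (12,13) outside
  → clear
Obstacle 2 [(14,24) (15,15) (23,14) (23,21)]:
  edge (14,24)–(15,15): clear
  edge (15,15)–(23,14): clear
  edge (23,14)–(23,21): clear
  edge (23,21)–(14,24): clear
  midpoint (12,13) outside
  → clear
Obstacle 3 [(0,6) (10,5) (6,11) (2,11)]:
  edge (0,6)–(10,5): clear
  edge (10,5)–(6,11): clear
  edge (6,11)–(2,11): clear
  edge (2,11)–(0,6): clear
  midpoint (12,13) outside
  → clear
Obstacle 4 [(13,0) (24,1) (14,10)]:
  edge (13,0)–(24,1): clear
  edge (24,1)–(14,10): clear
  edge (14,10)–(13,0): clear
  midpoint (12,13) outside
  → clear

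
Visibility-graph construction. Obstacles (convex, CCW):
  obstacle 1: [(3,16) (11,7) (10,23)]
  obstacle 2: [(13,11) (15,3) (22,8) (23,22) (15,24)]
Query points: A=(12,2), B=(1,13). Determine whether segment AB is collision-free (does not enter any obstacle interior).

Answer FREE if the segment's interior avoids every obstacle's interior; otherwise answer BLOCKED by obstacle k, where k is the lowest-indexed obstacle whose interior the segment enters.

FREE

Obstacle 1 [(3,16) (11,7) (10,23)]:
  edge (3,16)–(11,7): clear
  edge (11,7)–(10,23): clear
  edge (10,23)–(3,16): clear
  midpoint (13/2,15/2) outside
  → clear
Obstacle 2 [(13,11) (15,3) (22,8) (23,22) (15,24)]:
  edge (13,11)–(15,3): clear
  edge (15,3)–(22,8): clear
  edge (22,8)–(23,22): clear
  edge (23,22)–(15,24): clear
  edge (15,24)–(13,11): clear
  midpoint (13/2,15/2) outside
  → clear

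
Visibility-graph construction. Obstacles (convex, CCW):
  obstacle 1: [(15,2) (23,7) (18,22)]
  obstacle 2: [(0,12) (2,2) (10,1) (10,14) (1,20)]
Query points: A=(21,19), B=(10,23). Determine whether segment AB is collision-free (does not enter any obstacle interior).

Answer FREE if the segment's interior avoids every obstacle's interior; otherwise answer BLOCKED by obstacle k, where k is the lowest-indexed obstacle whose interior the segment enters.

Obstacle 1 [(15,2) (23,7) (18,22)]:
  edge (15,2)–(23,7): clear
  edge (23,7)–(18,22): crosses AB
  edge (18,22)–(15,2): crosses AB
  → BLOCKED
Obstacle 2 [(0,12) (2,2) (10,1) (10,14) (1,20)]:
  edge (0,12)–(2,2): clear
  edge (2,2)–(10,1): clear
  edge (10,1)–(10,14): clear
  edge (10,14)–(1,20): clear
  edge (1,20)–(0,12): clear
  midpoint (31/2,21) outside
  → clear

BLOCKED by obstacle 1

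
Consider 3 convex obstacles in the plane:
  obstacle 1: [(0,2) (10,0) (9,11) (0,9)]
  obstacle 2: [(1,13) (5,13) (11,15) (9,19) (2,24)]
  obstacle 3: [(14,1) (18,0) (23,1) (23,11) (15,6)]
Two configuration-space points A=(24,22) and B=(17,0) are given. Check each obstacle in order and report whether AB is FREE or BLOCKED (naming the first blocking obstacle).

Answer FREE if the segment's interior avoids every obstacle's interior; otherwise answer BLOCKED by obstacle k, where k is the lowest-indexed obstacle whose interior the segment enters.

Obstacle 1 [(0,2) (10,0) (9,11) (0,9)]:
  edge (0,2)–(10,0): clear
  edge (10,0)–(9,11): clear
  edge (9,11)–(0,9): clear
  edge (0,9)–(0,2): clear
  midpoint (41/2,11) outside
  → clear
Obstacle 2 [(1,13) (5,13) (11,15) (9,19) (2,24)]:
  edge (1,13)–(5,13): clear
  edge (5,13)–(11,15): clear
  edge (11,15)–(9,19): clear
  edge (9,19)–(2,24): clear
  edge (2,24)–(1,13): clear
  midpoint (41/2,11) outside
  → clear
Obstacle 3 [(14,1) (18,0) (23,1) (23,11) (15,6)]:
  edge (14,1)–(18,0): crosses AB
  edge (18,0)–(23,1): clear
  edge (23,1)–(23,11): clear
  edge (23,11)–(15,6): crosses AB
  edge (15,6)–(14,1): clear
  → BLOCKED

BLOCKED by obstacle 3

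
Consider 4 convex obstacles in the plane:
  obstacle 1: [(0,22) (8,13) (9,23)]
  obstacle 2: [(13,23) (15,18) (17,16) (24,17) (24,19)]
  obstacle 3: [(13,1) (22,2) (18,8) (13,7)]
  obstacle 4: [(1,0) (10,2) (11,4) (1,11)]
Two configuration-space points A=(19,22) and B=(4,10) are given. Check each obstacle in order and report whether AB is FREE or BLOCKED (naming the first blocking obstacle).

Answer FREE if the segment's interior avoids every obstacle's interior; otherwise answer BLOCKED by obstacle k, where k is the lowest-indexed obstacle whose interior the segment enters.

BLOCKED by obstacle 1

Obstacle 1 [(0,22) (8,13) (9,23)]:
  edge (0,22)–(8,13): crosses AB
  edge (8,13)–(9,23): crosses AB
  edge (9,23)–(0,22): clear
  → BLOCKED
Obstacle 2 [(13,23) (15,18) (17,16) (24,17) (24,19)]:
  edge (13,23)–(15,18): crosses AB
  edge (15,18)–(17,16): clear
  edge (17,16)–(24,17): clear
  edge (24,17)–(24,19): clear
  edge (24,19)–(13,23): crosses AB
  → BLOCKED
Obstacle 3 [(13,1) (22,2) (18,8) (13,7)]:
  edge (13,1)–(22,2): clear
  edge (22,2)–(18,8): clear
  edge (18,8)–(13,7): clear
  edge (13,7)–(13,1): clear
  midpoint (23/2,16) outside
  → clear
Obstacle 4 [(1,0) (10,2) (11,4) (1,11)]:
  edge (1,0)–(10,2): clear
  edge (10,2)–(11,4): clear
  edge (11,4)–(1,11): clear
  edge (1,11)–(1,0): clear
  midpoint (23/2,16) outside
  → clear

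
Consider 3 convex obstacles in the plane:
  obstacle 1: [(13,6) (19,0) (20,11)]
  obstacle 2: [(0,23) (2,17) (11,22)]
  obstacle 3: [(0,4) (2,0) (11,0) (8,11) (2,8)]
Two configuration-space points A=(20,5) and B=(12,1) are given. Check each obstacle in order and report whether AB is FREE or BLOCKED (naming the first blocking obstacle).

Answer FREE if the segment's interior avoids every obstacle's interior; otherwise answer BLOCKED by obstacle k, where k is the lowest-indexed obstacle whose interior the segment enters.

BLOCKED by obstacle 1

Obstacle 1 [(13,6) (19,0) (20,11)]:
  edge (13,6)–(19,0): crosses AB
  edge (19,0)–(20,11): crosses AB
  edge (20,11)–(13,6): clear
  → BLOCKED
Obstacle 2 [(0,23) (2,17) (11,22)]:
  edge (0,23)–(2,17): clear
  edge (2,17)–(11,22): clear
  edge (11,22)–(0,23): clear
  midpoint (16,3) outside
  → clear
Obstacle 3 [(0,4) (2,0) (11,0) (8,11) (2,8)]:
  edge (0,4)–(2,0): clear
  edge (2,0)–(11,0): clear
  edge (11,0)–(8,11): clear
  edge (8,11)–(2,8): clear
  edge (2,8)–(0,4): clear
  midpoint (16,3) outside
  → clear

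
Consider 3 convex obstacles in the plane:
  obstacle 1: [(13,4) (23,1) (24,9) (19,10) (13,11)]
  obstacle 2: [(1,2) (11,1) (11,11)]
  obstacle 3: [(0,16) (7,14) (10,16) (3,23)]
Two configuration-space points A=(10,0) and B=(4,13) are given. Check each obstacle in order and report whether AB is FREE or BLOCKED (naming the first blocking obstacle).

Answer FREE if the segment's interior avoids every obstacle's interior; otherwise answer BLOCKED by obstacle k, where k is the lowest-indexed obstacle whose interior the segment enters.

BLOCKED by obstacle 2

Obstacle 1 [(13,4) (23,1) (24,9) (19,10) (13,11)]:
  edge (13,4)–(23,1): clear
  edge (23,1)–(24,9): clear
  edge (24,9)–(19,10): clear
  edge (19,10)–(13,11): clear
  edge (13,11)–(13,4): clear
  midpoint (7,13/2) outside
  → clear
Obstacle 2 [(1,2) (11,1) (11,11)]:
  edge (1,2)–(11,1): crosses AB
  edge (11,1)–(11,11): clear
  edge (11,11)–(1,2): crosses AB
  → BLOCKED
Obstacle 3 [(0,16) (7,14) (10,16) (3,23)]:
  edge (0,16)–(7,14): clear
  edge (7,14)–(10,16): clear
  edge (10,16)–(3,23): clear
  edge (3,23)–(0,16): clear
  midpoint (7,13/2) outside
  → clear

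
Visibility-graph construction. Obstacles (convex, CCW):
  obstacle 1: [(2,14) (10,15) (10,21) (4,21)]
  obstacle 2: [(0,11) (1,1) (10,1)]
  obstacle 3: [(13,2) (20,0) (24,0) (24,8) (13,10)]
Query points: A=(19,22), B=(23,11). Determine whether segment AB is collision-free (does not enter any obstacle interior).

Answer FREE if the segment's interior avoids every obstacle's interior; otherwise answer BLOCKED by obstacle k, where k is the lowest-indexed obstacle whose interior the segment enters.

Obstacle 1 [(2,14) (10,15) (10,21) (4,21)]:
  edge (2,14)–(10,15): clear
  edge (10,15)–(10,21): clear
  edge (10,21)–(4,21): clear
  edge (4,21)–(2,14): clear
  midpoint (21,33/2) outside
  → clear
Obstacle 2 [(0,11) (1,1) (10,1)]:
  edge (0,11)–(1,1): clear
  edge (1,1)–(10,1): clear
  edge (10,1)–(0,11): clear
  midpoint (21,33/2) outside
  → clear
Obstacle 3 [(13,2) (20,0) (24,0) (24,8) (13,10)]:
  edge (13,2)–(20,0): clear
  edge (20,0)–(24,0): clear
  edge (24,0)–(24,8): clear
  edge (24,8)–(13,10): clear
  edge (13,10)–(13,2): clear
  midpoint (21,33/2) outside
  → clear

FREE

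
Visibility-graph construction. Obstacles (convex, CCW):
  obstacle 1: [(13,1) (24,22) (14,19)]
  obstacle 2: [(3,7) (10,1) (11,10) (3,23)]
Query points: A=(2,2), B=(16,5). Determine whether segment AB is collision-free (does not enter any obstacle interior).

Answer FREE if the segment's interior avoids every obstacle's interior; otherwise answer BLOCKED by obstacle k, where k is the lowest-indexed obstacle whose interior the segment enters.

Obstacle 1 [(13,1) (24,22) (14,19)]:
  edge (13,1)–(24,22): crosses AB
  edge (24,22)–(14,19): clear
  edge (14,19)–(13,1): crosses AB
  → BLOCKED
Obstacle 2 [(3,7) (10,1) (11,10) (3,23)]:
  edge (3,7)–(10,1): crosses AB
  edge (10,1)–(11,10): crosses AB
  edge (11,10)–(3,23): clear
  edge (3,23)–(3,7): clear
  → BLOCKED

BLOCKED by obstacle 1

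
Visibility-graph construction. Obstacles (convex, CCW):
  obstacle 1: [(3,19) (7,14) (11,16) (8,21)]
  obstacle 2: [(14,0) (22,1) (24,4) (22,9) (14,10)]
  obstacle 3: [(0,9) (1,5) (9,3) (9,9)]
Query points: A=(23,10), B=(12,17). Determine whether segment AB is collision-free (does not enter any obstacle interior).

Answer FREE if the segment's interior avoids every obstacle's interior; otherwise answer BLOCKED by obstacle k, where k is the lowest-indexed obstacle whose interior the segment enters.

Obstacle 1 [(3,19) (7,14) (11,16) (8,21)]:
  edge (3,19)–(7,14): clear
  edge (7,14)–(11,16): clear
  edge (11,16)–(8,21): clear
  edge (8,21)–(3,19): clear
  midpoint (35/2,27/2) outside
  → clear
Obstacle 2 [(14,0) (22,1) (24,4) (22,9) (14,10)]:
  edge (14,0)–(22,1): clear
  edge (22,1)–(24,4): clear
  edge (24,4)–(22,9): clear
  edge (22,9)–(14,10): clear
  edge (14,10)–(14,0): clear
  midpoint (35/2,27/2) outside
  → clear
Obstacle 3 [(0,9) (1,5) (9,3) (9,9)]:
  edge (0,9)–(1,5): clear
  edge (1,5)–(9,3): clear
  edge (9,3)–(9,9): clear
  edge (9,9)–(0,9): clear
  midpoint (35/2,27/2) outside
  → clear

FREE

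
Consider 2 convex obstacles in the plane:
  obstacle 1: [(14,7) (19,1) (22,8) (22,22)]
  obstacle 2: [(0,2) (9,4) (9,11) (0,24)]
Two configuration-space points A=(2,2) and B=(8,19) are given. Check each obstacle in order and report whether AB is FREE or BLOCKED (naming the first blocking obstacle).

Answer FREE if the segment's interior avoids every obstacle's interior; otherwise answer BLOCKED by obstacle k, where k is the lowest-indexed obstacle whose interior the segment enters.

BLOCKED by obstacle 2

Obstacle 1 [(14,7) (19,1) (22,8) (22,22)]:
  edge (14,7)–(19,1): clear
  edge (19,1)–(22,8): clear
  edge (22,8)–(22,22): clear
  edge (22,22)–(14,7): clear
  midpoint (5,21/2) outside
  → clear
Obstacle 2 [(0,2) (9,4) (9,11) (0,24)]:
  edge (0,2)–(9,4): crosses AB
  edge (9,4)–(9,11): clear
  edge (9,11)–(0,24): crosses AB
  edge (0,24)–(0,2): clear
  → BLOCKED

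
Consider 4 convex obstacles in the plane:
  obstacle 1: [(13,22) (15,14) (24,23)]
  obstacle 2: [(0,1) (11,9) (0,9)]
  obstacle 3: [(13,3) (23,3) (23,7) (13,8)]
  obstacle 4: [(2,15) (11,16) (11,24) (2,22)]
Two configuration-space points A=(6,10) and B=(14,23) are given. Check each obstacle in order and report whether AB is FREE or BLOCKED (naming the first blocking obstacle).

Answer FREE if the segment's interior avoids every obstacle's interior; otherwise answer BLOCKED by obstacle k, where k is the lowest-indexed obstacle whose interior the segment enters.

Obstacle 1 [(13,22) (15,14) (24,23)]:
  edge (13,22)–(15,14): crosses AB
  edge (15,14)–(24,23): clear
  edge (24,23)–(13,22): crosses AB
  → BLOCKED
Obstacle 2 [(0,1) (11,9) (0,9)]:
  edge (0,1)–(11,9): clear
  edge (11,9)–(0,9): clear
  edge (0,9)–(0,1): clear
  midpoint (10,33/2) outside
  → clear
Obstacle 3 [(13,3) (23,3) (23,7) (13,8)]:
  edge (13,3)–(23,3): clear
  edge (23,3)–(23,7): clear
  edge (23,7)–(13,8): clear
  edge (13,8)–(13,3): clear
  midpoint (10,33/2) outside
  → clear
Obstacle 4 [(2,15) (11,16) (11,24) (2,22)]:
  edge (2,15)–(11,16): crosses AB
  edge (11,16)–(11,24): crosses AB
  edge (11,24)–(2,22): clear
  edge (2,22)–(2,15): clear
  → BLOCKED

BLOCKED by obstacle 1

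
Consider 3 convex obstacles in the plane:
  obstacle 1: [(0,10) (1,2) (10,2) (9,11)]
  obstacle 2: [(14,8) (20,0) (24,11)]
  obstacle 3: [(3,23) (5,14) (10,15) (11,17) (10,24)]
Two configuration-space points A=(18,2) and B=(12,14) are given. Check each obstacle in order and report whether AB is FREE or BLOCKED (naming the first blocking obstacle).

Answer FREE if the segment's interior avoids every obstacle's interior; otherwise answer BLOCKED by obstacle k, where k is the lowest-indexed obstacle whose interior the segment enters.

Obstacle 1 [(0,10) (1,2) (10,2) (9,11)]:
  edge (0,10)–(1,2): clear
  edge (1,2)–(10,2): clear
  edge (10,2)–(9,11): clear
  edge (9,11)–(0,10): clear
  midpoint (15,8) outside
  → clear
Obstacle 2 [(14,8) (20,0) (24,11)]:
  edge (14,8)–(20,0): crosses AB
  edge (20,0)–(24,11): clear
  edge (24,11)–(14,8): crosses AB
  → BLOCKED
Obstacle 3 [(3,23) (5,14) (10,15) (11,17) (10,24)]:
  edge (3,23)–(5,14): clear
  edge (5,14)–(10,15): clear
  edge (10,15)–(11,17): clear
  edge (11,17)–(10,24): clear
  edge (10,24)–(3,23): clear
  midpoint (15,8) outside
  → clear

BLOCKED by obstacle 2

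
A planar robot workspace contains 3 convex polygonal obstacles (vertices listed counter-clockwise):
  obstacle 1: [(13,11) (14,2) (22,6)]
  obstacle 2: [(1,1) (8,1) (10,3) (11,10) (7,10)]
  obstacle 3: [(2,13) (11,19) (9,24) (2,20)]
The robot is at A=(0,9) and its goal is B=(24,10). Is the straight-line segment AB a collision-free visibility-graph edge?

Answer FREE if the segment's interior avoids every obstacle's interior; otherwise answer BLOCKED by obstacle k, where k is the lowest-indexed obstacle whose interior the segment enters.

Obstacle 1 [(13,11) (14,2) (22,6)]:
  edge (13,11)–(14,2): crosses AB
  edge (14,2)–(22,6): clear
  edge (22,6)–(13,11): crosses AB
  → BLOCKED
Obstacle 2 [(1,1) (8,1) (10,3) (11,10) (7,10)]:
  edge (1,1)–(8,1): clear
  edge (8,1)–(10,3): clear
  edge (10,3)–(11,10): crosses AB
  edge (11,10)–(7,10): clear
  edge (7,10)–(1,1): crosses AB
  → BLOCKED
Obstacle 3 [(2,13) (11,19) (9,24) (2,20)]:
  edge (2,13)–(11,19): clear
  edge (11,19)–(9,24): clear
  edge (9,24)–(2,20): clear
  edge (2,20)–(2,13): clear
  midpoint (12,19/2) outside
  → clear

BLOCKED by obstacle 1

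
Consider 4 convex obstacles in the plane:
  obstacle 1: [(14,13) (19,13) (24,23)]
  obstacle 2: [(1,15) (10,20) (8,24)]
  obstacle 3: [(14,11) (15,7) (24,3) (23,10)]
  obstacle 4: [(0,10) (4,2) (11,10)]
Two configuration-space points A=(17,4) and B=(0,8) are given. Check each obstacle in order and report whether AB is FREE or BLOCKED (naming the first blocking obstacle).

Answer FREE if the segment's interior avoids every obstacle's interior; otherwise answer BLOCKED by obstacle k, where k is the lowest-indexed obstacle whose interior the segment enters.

BLOCKED by obstacle 4

Obstacle 1 [(14,13) (19,13) (24,23)]:
  edge (14,13)–(19,13): clear
  edge (19,13)–(24,23): clear
  edge (24,23)–(14,13): clear
  midpoint (17/2,6) outside
  → clear
Obstacle 2 [(1,15) (10,20) (8,24)]:
  edge (1,15)–(10,20): clear
  edge (10,20)–(8,24): clear
  edge (8,24)–(1,15): clear
  midpoint (17/2,6) outside
  → clear
Obstacle 3 [(14,11) (15,7) (24,3) (23,10)]:
  edge (14,11)–(15,7): clear
  edge (15,7)–(24,3): clear
  edge (24,3)–(23,10): clear
  edge (23,10)–(14,11): clear
  midpoint (17/2,6) outside
  → clear
Obstacle 4 [(0,10) (4,2) (11,10)]:
  edge (0,10)–(4,2): crosses AB
  edge (4,2)–(11,10): crosses AB
  edge (11,10)–(0,10): clear
  → BLOCKED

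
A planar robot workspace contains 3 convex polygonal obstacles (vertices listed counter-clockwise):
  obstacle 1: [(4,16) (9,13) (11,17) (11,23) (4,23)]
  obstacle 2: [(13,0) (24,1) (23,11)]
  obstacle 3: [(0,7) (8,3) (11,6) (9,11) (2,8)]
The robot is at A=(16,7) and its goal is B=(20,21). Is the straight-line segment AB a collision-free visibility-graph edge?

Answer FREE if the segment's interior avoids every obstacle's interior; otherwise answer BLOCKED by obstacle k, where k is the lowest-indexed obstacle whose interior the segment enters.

Obstacle 1 [(4,16) (9,13) (11,17) (11,23) (4,23)]:
  edge (4,16)–(9,13): clear
  edge (9,13)–(11,17): clear
  edge (11,17)–(11,23): clear
  edge (11,23)–(4,23): clear
  edge (4,23)–(4,16): clear
  midpoint (18,14) outside
  → clear
Obstacle 2 [(13,0) (24,1) (23,11)]:
  edge (13,0)–(24,1): clear
  edge (24,1)–(23,11): clear
  edge (23,11)–(13,0): clear
  midpoint (18,14) outside
  → clear
Obstacle 3 [(0,7) (8,3) (11,6) (9,11) (2,8)]:
  edge (0,7)–(8,3): clear
  edge (8,3)–(11,6): clear
  edge (11,6)–(9,11): clear
  edge (9,11)–(2,8): clear
  edge (2,8)–(0,7): clear
  midpoint (18,14) outside
  → clear

FREE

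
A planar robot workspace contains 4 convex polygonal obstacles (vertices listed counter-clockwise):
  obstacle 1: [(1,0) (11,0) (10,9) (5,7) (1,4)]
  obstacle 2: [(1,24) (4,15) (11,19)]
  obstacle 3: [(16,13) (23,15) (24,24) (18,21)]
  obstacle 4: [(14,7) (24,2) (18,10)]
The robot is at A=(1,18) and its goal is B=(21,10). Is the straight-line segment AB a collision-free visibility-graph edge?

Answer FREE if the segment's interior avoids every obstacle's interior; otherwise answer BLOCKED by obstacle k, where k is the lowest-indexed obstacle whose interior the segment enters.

Obstacle 1 [(1,0) (11,0) (10,9) (5,7) (1,4)]:
  edge (1,0)–(11,0): clear
  edge (11,0)–(10,9): clear
  edge (10,9)–(5,7): clear
  edge (5,7)–(1,4): clear
  edge (1,4)–(1,0): clear
  midpoint (11,14) outside
  → clear
Obstacle 2 [(1,24) (4,15) (11,19)]:
  edge (1,24)–(4,15): crosses AB
  edge (4,15)–(11,19): crosses AB
  edge (11,19)–(1,24): clear
  → BLOCKED
Obstacle 3 [(16,13) (23,15) (24,24) (18,21)]:
  edge (16,13)–(23,15): clear
  edge (23,15)–(24,24): clear
  edge (24,24)–(18,21): clear
  edge (18,21)–(16,13): clear
  midpoint (11,14) outside
  → clear
Obstacle 4 [(14,7) (24,2) (18,10)]:
  edge (14,7)–(24,2): clear
  edge (24,2)–(18,10): clear
  edge (18,10)–(14,7): clear
  midpoint (11,14) outside
  → clear

BLOCKED by obstacle 2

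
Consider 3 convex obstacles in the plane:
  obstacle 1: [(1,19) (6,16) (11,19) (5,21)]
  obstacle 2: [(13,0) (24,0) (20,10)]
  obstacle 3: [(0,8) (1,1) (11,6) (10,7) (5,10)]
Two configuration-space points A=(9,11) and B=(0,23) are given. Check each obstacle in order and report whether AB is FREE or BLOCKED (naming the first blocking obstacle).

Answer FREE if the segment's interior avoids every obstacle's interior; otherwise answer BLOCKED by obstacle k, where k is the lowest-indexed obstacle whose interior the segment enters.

BLOCKED by obstacle 1

Obstacle 1 [(1,19) (6,16) (11,19) (5,21)]:
  edge (1,19)–(6,16): crosses AB
  edge (6,16)–(11,19): clear
  edge (11,19)–(5,21): clear
  edge (5,21)–(1,19): crosses AB
  → BLOCKED
Obstacle 2 [(13,0) (24,0) (20,10)]:
  edge (13,0)–(24,0): clear
  edge (24,0)–(20,10): clear
  edge (20,10)–(13,0): clear
  midpoint (9/2,17) outside
  → clear
Obstacle 3 [(0,8) (1,1) (11,6) (10,7) (5,10)]:
  edge (0,8)–(1,1): clear
  edge (1,1)–(11,6): clear
  edge (11,6)–(10,7): clear
  edge (10,7)–(5,10): clear
  edge (5,10)–(0,8): clear
  midpoint (9/2,17) outside
  → clear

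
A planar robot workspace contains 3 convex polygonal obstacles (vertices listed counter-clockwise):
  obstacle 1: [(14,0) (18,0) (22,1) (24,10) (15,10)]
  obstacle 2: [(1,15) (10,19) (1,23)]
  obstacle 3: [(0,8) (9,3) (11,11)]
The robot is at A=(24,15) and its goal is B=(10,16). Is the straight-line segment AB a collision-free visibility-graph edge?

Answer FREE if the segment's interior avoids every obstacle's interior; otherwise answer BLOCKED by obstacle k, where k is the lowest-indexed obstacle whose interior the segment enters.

FREE

Obstacle 1 [(14,0) (18,0) (22,1) (24,10) (15,10)]:
  edge (14,0)–(18,0): clear
  edge (18,0)–(22,1): clear
  edge (22,1)–(24,10): clear
  edge (24,10)–(15,10): clear
  edge (15,10)–(14,0): clear
  midpoint (17,31/2) outside
  → clear
Obstacle 2 [(1,15) (10,19) (1,23)]:
  edge (1,15)–(10,19): clear
  edge (10,19)–(1,23): clear
  edge (1,23)–(1,15): clear
  midpoint (17,31/2) outside
  → clear
Obstacle 3 [(0,8) (9,3) (11,11)]:
  edge (0,8)–(9,3): clear
  edge (9,3)–(11,11): clear
  edge (11,11)–(0,8): clear
  midpoint (17,31/2) outside
  → clear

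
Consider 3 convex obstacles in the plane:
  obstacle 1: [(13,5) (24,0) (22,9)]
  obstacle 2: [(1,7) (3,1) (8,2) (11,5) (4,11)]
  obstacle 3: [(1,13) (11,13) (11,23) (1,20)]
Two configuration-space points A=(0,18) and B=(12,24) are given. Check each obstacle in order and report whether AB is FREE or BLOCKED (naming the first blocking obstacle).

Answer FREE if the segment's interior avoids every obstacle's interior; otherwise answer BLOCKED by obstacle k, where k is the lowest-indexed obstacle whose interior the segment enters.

BLOCKED by obstacle 3

Obstacle 1 [(13,5) (24,0) (22,9)]:
  edge (13,5)–(24,0): clear
  edge (24,0)–(22,9): clear
  edge (22,9)–(13,5): clear
  midpoint (6,21) outside
  → clear
Obstacle 2 [(1,7) (3,1) (8,2) (11,5) (4,11)]:
  edge (1,7)–(3,1): clear
  edge (3,1)–(8,2): clear
  edge (8,2)–(11,5): clear
  edge (11,5)–(4,11): clear
  edge (4,11)–(1,7): clear
  midpoint (6,21) outside
  → clear
Obstacle 3 [(1,13) (11,13) (11,23) (1,20)]:
  edge (1,13)–(11,13): clear
  edge (11,13)–(11,23): clear
  edge (11,23)–(1,20): crosses AB
  edge (1,20)–(1,13): crosses AB
  → BLOCKED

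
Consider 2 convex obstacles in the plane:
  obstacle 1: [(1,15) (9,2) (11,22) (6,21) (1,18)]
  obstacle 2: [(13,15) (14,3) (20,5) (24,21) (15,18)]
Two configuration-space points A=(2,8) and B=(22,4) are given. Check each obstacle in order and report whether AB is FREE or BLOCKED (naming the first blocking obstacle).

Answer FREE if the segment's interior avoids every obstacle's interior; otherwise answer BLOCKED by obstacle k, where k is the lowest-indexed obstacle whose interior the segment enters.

Obstacle 1 [(1,15) (9,2) (11,22) (6,21) (1,18)]:
  edge (1,15)–(9,2): crosses AB
  edge (9,2)–(11,22): crosses AB
  edge (11,22)–(6,21): clear
  edge (6,21)–(1,18): clear
  edge (1,18)–(1,15): clear
  → BLOCKED
Obstacle 2 [(13,15) (14,3) (20,5) (24,21) (15,18)]:
  edge (13,15)–(14,3): crosses AB
  edge (14,3)–(20,5): crosses AB
  edge (20,5)–(24,21): clear
  edge (24,21)–(15,18): clear
  edge (15,18)–(13,15): clear
  → BLOCKED

BLOCKED by obstacle 1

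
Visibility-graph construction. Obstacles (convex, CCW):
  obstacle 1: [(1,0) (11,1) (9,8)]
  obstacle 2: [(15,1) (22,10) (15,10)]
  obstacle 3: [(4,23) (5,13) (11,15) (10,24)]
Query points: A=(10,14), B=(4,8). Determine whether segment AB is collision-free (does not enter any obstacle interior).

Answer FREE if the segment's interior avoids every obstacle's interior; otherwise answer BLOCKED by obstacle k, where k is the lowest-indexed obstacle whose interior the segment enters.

Obstacle 1 [(1,0) (11,1) (9,8)]:
  edge (1,0)–(11,1): clear
  edge (11,1)–(9,8): clear
  edge (9,8)–(1,0): clear
  midpoint (7,11) outside
  → clear
Obstacle 2 [(15,1) (22,10) (15,10)]:
  edge (15,1)–(22,10): clear
  edge (22,10)–(15,10): clear
  edge (15,10)–(15,1): clear
  midpoint (7,11) outside
  → clear
Obstacle 3 [(4,23) (5,13) (11,15) (10,24)]:
  edge (4,23)–(5,13): clear
  edge (5,13)–(11,15): clear
  edge (11,15)–(10,24): clear
  edge (10,24)–(4,23): clear
  midpoint (7,11) outside
  → clear

FREE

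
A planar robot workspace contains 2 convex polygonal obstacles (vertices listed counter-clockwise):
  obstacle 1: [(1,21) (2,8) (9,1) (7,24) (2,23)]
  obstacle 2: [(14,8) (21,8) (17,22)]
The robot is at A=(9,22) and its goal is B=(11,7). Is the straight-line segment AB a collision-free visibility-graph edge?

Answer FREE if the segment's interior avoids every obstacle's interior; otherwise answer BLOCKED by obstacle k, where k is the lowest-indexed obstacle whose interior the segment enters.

FREE

Obstacle 1 [(1,21) (2,8) (9,1) (7,24) (2,23)]:
  edge (1,21)–(2,8): clear
  edge (2,8)–(9,1): clear
  edge (9,1)–(7,24): clear
  edge (7,24)–(2,23): clear
  edge (2,23)–(1,21): clear
  midpoint (10,29/2) outside
  → clear
Obstacle 2 [(14,8) (21,8) (17,22)]:
  edge (14,8)–(21,8): clear
  edge (21,8)–(17,22): clear
  edge (17,22)–(14,8): clear
  midpoint (10,29/2) outside
  → clear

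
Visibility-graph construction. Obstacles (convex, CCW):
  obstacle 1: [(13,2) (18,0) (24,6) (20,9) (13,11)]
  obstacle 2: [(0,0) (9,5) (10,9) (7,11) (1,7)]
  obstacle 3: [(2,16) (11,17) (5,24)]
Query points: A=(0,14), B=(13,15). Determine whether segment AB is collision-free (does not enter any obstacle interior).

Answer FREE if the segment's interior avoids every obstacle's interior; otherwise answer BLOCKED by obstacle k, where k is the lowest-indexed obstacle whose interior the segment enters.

FREE

Obstacle 1 [(13,2) (18,0) (24,6) (20,9) (13,11)]:
  edge (13,2)–(18,0): clear
  edge (18,0)–(24,6): clear
  edge (24,6)–(20,9): clear
  edge (20,9)–(13,11): clear
  edge (13,11)–(13,2): clear
  midpoint (13/2,29/2) outside
  → clear
Obstacle 2 [(0,0) (9,5) (10,9) (7,11) (1,7)]:
  edge (0,0)–(9,5): clear
  edge (9,5)–(10,9): clear
  edge (10,9)–(7,11): clear
  edge (7,11)–(1,7): clear
  edge (1,7)–(0,0): clear
  midpoint (13/2,29/2) outside
  → clear
Obstacle 3 [(2,16) (11,17) (5,24)]:
  edge (2,16)–(11,17): clear
  edge (11,17)–(5,24): clear
  edge (5,24)–(2,16): clear
  midpoint (13/2,29/2) outside
  → clear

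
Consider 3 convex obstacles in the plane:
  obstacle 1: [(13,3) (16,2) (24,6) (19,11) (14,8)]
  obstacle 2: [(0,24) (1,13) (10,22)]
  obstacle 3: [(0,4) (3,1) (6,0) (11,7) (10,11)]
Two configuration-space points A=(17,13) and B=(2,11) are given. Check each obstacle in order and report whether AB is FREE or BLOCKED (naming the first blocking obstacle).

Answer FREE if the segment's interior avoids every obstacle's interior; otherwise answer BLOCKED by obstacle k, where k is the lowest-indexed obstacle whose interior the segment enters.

Obstacle 1 [(13,3) (16,2) (24,6) (19,11) (14,8)]:
  edge (13,3)–(16,2): clear
  edge (16,2)–(24,6): clear
  edge (24,6)–(19,11): clear
  edge (19,11)–(14,8): clear
  edge (14,8)–(13,3): clear
  midpoint (19/2,12) outside
  → clear
Obstacle 2 [(0,24) (1,13) (10,22)]:
  edge (0,24)–(1,13): clear
  edge (1,13)–(10,22): clear
  edge (10,22)–(0,24): clear
  midpoint (19/2,12) outside
  → clear
Obstacle 3 [(0,4) (3,1) (6,0) (11,7) (10,11)]:
  edge (0,4)–(3,1): clear
  edge (3,1)–(6,0): clear
  edge (6,0)–(11,7): clear
  edge (11,7)–(10,11): clear
  edge (10,11)–(0,4): clear
  midpoint (19/2,12) outside
  → clear

FREE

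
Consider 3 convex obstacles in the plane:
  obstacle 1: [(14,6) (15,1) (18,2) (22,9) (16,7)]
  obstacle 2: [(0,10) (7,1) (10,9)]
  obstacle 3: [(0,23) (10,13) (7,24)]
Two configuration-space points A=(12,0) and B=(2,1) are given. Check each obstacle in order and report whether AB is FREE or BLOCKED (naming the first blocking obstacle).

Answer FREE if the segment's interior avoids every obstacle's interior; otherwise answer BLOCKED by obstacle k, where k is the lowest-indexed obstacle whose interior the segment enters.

FREE

Obstacle 1 [(14,6) (15,1) (18,2) (22,9) (16,7)]:
  edge (14,6)–(15,1): clear
  edge (15,1)–(18,2): clear
  edge (18,2)–(22,9): clear
  edge (22,9)–(16,7): clear
  edge (16,7)–(14,6): clear
  midpoint (7,1/2) outside
  → clear
Obstacle 2 [(0,10) (7,1) (10,9)]:
  edge (0,10)–(7,1): clear
  edge (7,1)–(10,9): clear
  edge (10,9)–(0,10): clear
  midpoint (7,1/2) outside
  → clear
Obstacle 3 [(0,23) (10,13) (7,24)]:
  edge (0,23)–(10,13): clear
  edge (10,13)–(7,24): clear
  edge (7,24)–(0,23): clear
  midpoint (7,1/2) outside
  → clear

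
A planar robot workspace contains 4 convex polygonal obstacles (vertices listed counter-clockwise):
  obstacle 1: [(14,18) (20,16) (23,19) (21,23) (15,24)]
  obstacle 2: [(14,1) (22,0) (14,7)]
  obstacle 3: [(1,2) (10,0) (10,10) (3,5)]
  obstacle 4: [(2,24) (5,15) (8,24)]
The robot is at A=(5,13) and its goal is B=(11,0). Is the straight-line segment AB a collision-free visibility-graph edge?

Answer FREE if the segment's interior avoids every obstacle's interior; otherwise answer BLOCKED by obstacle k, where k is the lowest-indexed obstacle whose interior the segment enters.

Obstacle 1 [(14,18) (20,16) (23,19) (21,23) (15,24)]:
  edge (14,18)–(20,16): clear
  edge (20,16)–(23,19): clear
  edge (23,19)–(21,23): clear
  edge (21,23)–(15,24): clear
  edge (15,24)–(14,18): clear
  midpoint (8,13/2) outside
  → clear
Obstacle 2 [(14,1) (22,0) (14,7)]:
  edge (14,1)–(22,0): clear
  edge (22,0)–(14,7): clear
  edge (14,7)–(14,1): clear
  midpoint (8,13/2) outside
  → clear
Obstacle 3 [(1,2) (10,0) (10,10) (3,5)]:
  edge (1,2)–(10,0): clear
  edge (10,0)–(10,10): crosses AB
  edge (10,10)–(3,5): crosses AB
  edge (3,5)–(1,2): clear
  → BLOCKED
Obstacle 4 [(2,24) (5,15) (8,24)]:
  edge (2,24)–(5,15): clear
  edge (5,15)–(8,24): clear
  edge (8,24)–(2,24): clear
  midpoint (8,13/2) outside
  → clear

BLOCKED by obstacle 3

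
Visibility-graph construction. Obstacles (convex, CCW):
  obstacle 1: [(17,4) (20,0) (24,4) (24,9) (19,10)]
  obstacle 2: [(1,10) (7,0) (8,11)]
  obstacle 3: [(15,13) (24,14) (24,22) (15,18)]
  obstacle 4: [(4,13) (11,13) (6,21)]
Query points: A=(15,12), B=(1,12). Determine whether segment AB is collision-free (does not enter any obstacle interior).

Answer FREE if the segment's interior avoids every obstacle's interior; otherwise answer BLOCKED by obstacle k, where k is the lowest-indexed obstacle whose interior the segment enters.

FREE

Obstacle 1 [(17,4) (20,0) (24,4) (24,9) (19,10)]:
  edge (17,4)–(20,0): clear
  edge (20,0)–(24,4): clear
  edge (24,4)–(24,9): clear
  edge (24,9)–(19,10): clear
  edge (19,10)–(17,4): clear
  midpoint (8,12) outside
  → clear
Obstacle 2 [(1,10) (7,0) (8,11)]:
  edge (1,10)–(7,0): clear
  edge (7,0)–(8,11): clear
  edge (8,11)–(1,10): clear
  midpoint (8,12) outside
  → clear
Obstacle 3 [(15,13) (24,14) (24,22) (15,18)]:
  edge (15,13)–(24,14): clear
  edge (24,14)–(24,22): clear
  edge (24,22)–(15,18): clear
  edge (15,18)–(15,13): clear
  midpoint (8,12) outside
  → clear
Obstacle 4 [(4,13) (11,13) (6,21)]:
  edge (4,13)–(11,13): clear
  edge (11,13)–(6,21): clear
  edge (6,21)–(4,13): clear
  midpoint (8,12) outside
  → clear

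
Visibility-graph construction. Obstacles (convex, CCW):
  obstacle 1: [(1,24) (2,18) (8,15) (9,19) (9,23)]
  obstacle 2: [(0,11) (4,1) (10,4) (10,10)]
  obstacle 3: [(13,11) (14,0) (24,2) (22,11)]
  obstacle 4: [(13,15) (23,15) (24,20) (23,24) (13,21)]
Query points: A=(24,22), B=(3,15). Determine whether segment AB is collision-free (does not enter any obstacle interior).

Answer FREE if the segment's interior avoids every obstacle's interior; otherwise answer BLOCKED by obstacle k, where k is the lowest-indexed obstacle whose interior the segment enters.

BLOCKED by obstacle 1

Obstacle 1 [(1,24) (2,18) (8,15) (9,19) (9,23)]:
  edge (1,24)–(2,18): clear
  edge (2,18)–(8,15): crosses AB
  edge (8,15)–(9,19): crosses AB
  edge (9,19)–(9,23): clear
  edge (9,23)–(1,24): clear
  → BLOCKED
Obstacle 2 [(0,11) (4,1) (10,4) (10,10)]:
  edge (0,11)–(4,1): clear
  edge (4,1)–(10,4): clear
  edge (10,4)–(10,10): clear
  edge (10,10)–(0,11): clear
  midpoint (27/2,37/2) outside
  → clear
Obstacle 3 [(13,11) (14,0) (24,2) (22,11)]:
  edge (13,11)–(14,0): clear
  edge (14,0)–(24,2): clear
  edge (24,2)–(22,11): clear
  edge (22,11)–(13,11): clear
  midpoint (27/2,37/2) outside
  → clear
Obstacle 4 [(13,15) (23,15) (24,20) (23,24) (13,21)]:
  edge (13,15)–(23,15): clear
  edge (23,15)–(24,20): clear
  edge (24,20)–(23,24): crosses AB
  edge (23,24)–(13,21): clear
  edge (13,21)–(13,15): crosses AB
  → BLOCKED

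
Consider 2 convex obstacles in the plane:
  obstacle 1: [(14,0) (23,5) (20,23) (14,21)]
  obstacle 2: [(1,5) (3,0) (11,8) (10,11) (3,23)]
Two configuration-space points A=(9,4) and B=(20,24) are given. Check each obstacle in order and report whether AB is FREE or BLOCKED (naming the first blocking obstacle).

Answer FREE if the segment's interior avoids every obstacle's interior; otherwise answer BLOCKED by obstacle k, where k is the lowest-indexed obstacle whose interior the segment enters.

Obstacle 1 [(14,0) (23,5) (20,23) (14,21)]:
  edge (14,0)–(23,5): clear
  edge (23,5)–(20,23): clear
  edge (20,23)–(14,21): crosses AB
  edge (14,21)–(14,0): crosses AB
  → BLOCKED
Obstacle 2 [(1,5) (3,0) (11,8) (10,11) (3,23)]:
  edge (1,5)–(3,0): clear
  edge (3,0)–(11,8): clear
  edge (11,8)–(10,11): clear
  edge (10,11)–(3,23): clear
  edge (3,23)–(1,5): clear
  midpoint (29/2,14) outside
  → clear

BLOCKED by obstacle 1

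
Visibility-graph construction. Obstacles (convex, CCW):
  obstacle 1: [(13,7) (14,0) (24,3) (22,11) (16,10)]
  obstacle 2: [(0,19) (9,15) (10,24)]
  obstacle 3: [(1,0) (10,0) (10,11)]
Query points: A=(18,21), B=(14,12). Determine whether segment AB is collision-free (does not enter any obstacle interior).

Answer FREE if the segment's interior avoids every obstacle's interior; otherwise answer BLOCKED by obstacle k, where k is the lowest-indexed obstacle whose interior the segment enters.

FREE

Obstacle 1 [(13,7) (14,0) (24,3) (22,11) (16,10)]:
  edge (13,7)–(14,0): clear
  edge (14,0)–(24,3): clear
  edge (24,3)–(22,11): clear
  edge (22,11)–(16,10): clear
  edge (16,10)–(13,7): clear
  midpoint (16,33/2) outside
  → clear
Obstacle 2 [(0,19) (9,15) (10,24)]:
  edge (0,19)–(9,15): clear
  edge (9,15)–(10,24): clear
  edge (10,24)–(0,19): clear
  midpoint (16,33/2) outside
  → clear
Obstacle 3 [(1,0) (10,0) (10,11)]:
  edge (1,0)–(10,0): clear
  edge (10,0)–(10,11): clear
  edge (10,11)–(1,0): clear
  midpoint (16,33/2) outside
  → clear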